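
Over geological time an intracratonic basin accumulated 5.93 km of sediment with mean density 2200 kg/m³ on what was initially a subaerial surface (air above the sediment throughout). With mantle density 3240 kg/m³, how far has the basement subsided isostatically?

4.03 km

Subaerial load: s = t ρ_sed / ρ_m = 5.93 km × 2200/3240 = 4.03 km.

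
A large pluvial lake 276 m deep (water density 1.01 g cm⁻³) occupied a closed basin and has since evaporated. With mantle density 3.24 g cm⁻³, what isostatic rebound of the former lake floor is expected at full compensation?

u = d ρ_w/ρ_m = 276 m × 1.01/3.24 = 86 m.

86 m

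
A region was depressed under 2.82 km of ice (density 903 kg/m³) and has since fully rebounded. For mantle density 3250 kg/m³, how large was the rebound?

Removing the load lets mantle flow back in; uplift u satisfies ρ_ice t = ρ_m u.
u = t ρ_ice/ρ_m = 2.82 km × 903/3250 = 0.784 km.

0.784 km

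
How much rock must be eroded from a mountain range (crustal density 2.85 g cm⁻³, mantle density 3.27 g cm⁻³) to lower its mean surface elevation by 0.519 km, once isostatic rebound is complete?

Net drop Δ = e − u = e − e ρ_c/ρ_m = e (ρ_m − ρ_c)/ρ_m.
e = Δ ρ_m/(ρ_m − ρ_c) = 0.519 km × 3.27/0.42 = 4.04 km.

4.04 km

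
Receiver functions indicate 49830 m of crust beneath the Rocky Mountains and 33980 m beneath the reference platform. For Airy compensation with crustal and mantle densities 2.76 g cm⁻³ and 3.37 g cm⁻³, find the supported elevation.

2870 m

Excess crust Δ = 49830 m − 33980 m = 15850 m, split between elevation h and root r with h + r = Δ.
Airy balance ρ_c h = (ρ_m − ρ_c) r gives r = h ρ_c/(ρ_m − ρ_c), so h (1 + ρ_c/(ρ_m − ρ_c)) = Δ, i.e. h = Δ (ρ_m − ρ_c)/ρ_m.
h = 15850 m × 0.61/3.37 = 2870 m.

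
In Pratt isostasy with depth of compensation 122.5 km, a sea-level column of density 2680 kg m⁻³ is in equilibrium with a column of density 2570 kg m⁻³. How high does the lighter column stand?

ρ_ref D = ρ (D + h) → h = D (ρ_ref − ρ)/ρ.
h = 122.5 km × (2680 − 2570)/2570 = 5.24 km.

5.24 km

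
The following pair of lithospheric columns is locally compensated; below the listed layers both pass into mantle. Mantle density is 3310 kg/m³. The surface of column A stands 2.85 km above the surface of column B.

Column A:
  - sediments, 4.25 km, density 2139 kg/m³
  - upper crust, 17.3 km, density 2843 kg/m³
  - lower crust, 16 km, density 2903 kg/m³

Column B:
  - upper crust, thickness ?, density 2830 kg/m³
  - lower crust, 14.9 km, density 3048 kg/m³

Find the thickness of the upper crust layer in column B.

13 km

Take the compensation level at the base of the deeper column (depth z_c below the surface of column A) and equate Σ ρ_i t_i down to z_c; mantle fills any gap and the z_c terms cancel.
Column A: 4.25×2139 + 17.3×2843 + 16×2903 + (z_c − 37.55)×3310
Column B: 2.85×0 + x×2830 + 14.9×3048 + (z_c − 2.85 − 14.9 − x)×3310
The z_c×3310 term appears on both sides and cancels. Collect the known terms of each column as K = Σ(ρt)_known − 3310 × (depth of known layers): K_A = 104722.65 − 3310×37.55 = −19567.85; K_B = 45415.2 − 3310×(2.85 + 14.9) = −13337.3.
Balance: K_A = K_B − x×(3310 − 2830), so x = (K_B − K_A)/(3310 − 2830) = 6230.55/480 = 13 km.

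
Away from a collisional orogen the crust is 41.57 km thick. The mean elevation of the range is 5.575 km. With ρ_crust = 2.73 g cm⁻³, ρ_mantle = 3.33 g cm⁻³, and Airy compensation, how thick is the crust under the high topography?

Root depth r = h ρ_c / (ρ_m − ρ_c) = 5.575 km × 2.73 / 0.6 = 25.37 km.
Total thickness = T + h + r = 41.57 km + 5.575 km + 25.37 km = 72.5 km.

72.5 km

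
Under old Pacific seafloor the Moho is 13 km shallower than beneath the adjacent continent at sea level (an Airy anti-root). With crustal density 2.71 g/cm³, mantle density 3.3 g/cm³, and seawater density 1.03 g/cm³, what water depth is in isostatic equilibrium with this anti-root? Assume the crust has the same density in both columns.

4.57 km

Replacing a thickness d of crust by seawater at the top must be balanced by replacing crust with mantle at the base: d (ρ_c − ρ_w) = a (ρ_m − ρ_c).
d = a (ρ_m − ρ_c)/(ρ_c − ρ_w) = 13 km × 0.59/1.68 = 4.57 km.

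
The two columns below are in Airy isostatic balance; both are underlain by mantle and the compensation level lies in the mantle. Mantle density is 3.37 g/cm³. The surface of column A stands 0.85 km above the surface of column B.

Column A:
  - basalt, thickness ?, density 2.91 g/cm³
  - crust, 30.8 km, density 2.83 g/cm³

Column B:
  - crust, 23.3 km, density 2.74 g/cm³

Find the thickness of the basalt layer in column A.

1.98 km

Take the compensation level at the base of the deeper column (depth z_c below the surface of column A) and equate Σ ρ_i t_i down to z_c; mantle fills any gap and the z_c terms cancel.
Column A: x×2.91 + 30.8×2.83 + (z_c − 30.8 − x)×3.37
Column B: 0.85×0 + 23.3×2.74 + (z_c − 0.85 − 23.3)×3.37
The z_c×3.37 term appears on both sides and cancels. Collect the known terms of each column as K = Σ(ρt)_known − 3.37 × (depth of known layers): K_A = 87.164 − 3.37×30.8 = −16.632; K_B = 63.842 − 3.37×(0.85 + 23.3) = −17.5435.
Balance: K_A − x×(3.37 − 2.91) = K_B, so x = (K_A − K_B)/(3.37 − 2.91) = 0.9115/0.46 = 1.98 km.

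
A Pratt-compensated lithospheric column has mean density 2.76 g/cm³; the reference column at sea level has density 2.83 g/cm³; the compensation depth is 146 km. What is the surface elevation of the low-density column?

ρ_ref D = ρ (D + h) → h = D (ρ_ref − ρ)/ρ.
h = 146 km × (2.83 − 2.76)/2.76 = 3.7 km.

3.7 km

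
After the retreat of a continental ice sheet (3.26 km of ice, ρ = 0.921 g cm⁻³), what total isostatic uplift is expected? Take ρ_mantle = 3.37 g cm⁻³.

Removing the load lets mantle flow back in; uplift u satisfies ρ_ice t = ρ_m u.
u = t ρ_ice/ρ_m = 3.26 km × 0.921/3.37 = 0.891 km.

0.891 km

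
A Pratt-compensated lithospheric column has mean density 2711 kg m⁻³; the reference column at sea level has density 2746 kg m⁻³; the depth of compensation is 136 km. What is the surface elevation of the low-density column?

1.76 km

ρ_ref D = ρ (D + h) → h = D (ρ_ref − ρ)/ρ.
h = 136 km × (2746 − 2711)/2711 = 1.76 km.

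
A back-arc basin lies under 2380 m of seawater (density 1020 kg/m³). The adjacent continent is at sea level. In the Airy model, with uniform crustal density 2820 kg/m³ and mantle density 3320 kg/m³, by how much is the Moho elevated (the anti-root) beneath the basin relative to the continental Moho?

8570 m

For local isostatic compensation: replacing crust with seawater at the top is compensated by replacing crust with mantle at the base: d (ρ_c − ρ_w) = a (ρ_m − ρ_c).
a = d (ρ_c − ρ_w)/(ρ_m − ρ_c) = 2380 m × 1800/500 = 8570 m.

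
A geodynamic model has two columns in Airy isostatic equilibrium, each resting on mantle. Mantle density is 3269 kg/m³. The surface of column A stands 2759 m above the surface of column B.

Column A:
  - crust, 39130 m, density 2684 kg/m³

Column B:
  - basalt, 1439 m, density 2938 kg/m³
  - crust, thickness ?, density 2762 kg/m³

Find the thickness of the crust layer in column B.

Take the compensation level at the base of the deeper column (depth z_c below the surface of column A) and equate Σ ρ_i t_i down to z_c; mantle fills any gap and the z_c terms cancel.
Column A: 39130×2684 + (z_c − 39130)×3269
Column B: 2759×0 + 1439×2938 + x×2762 + (z_c − 2759 − 1439 − x)×3269
The z_c×3269 term appears on both sides and cancels. Collect the known terms of each column as K = Σ(ρt)_known − 3269 × (depth of known layers): K_A = 105024920 − 3269×39130 = −22891050; K_B = 4227782 − 3269×(2759 + 1439) = −9495480.
Balance: K_A = K_B − x×(3269 − 2762), so x = (K_B − K_A)/(3269 − 2762) = 13395600/507 = 26400 m.

26400 m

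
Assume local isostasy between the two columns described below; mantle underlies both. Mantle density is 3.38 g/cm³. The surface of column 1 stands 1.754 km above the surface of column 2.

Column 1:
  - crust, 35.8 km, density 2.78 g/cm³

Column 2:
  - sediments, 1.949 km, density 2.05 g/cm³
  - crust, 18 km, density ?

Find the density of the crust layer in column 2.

Take the compensation level at the base of the deeper column (depth z_c below the surface of column 1) and equate Σ ρ_i t_i down to z_c; mantle fills any gap and the z_c terms cancel.
Column 1: 35.8×2.78 + (z_c − 35.8)×3.38
Column 2: 1.754×0 + 1.949×2.05 + 18×ρ + (z_c − 1.754 − 19.949)×3.38
The z_c×3.38 term appears on both sides and cancels. Collect the known terms of each column as K = Σ(ρt)_known − 3.38 × (depth of known layers): K_1 = 99.524 − 3.38×35.8 = −21.48; K_2 = 3.99545 − 3.38×(1.754 + 19.949) = −69.36069.
Balance: K_1 = K_2 + 18×ρ, so ρ = (K_1 − K_2)/18 = 47.8807/18 = 2.66 g/cm³.

2.66 g/cm³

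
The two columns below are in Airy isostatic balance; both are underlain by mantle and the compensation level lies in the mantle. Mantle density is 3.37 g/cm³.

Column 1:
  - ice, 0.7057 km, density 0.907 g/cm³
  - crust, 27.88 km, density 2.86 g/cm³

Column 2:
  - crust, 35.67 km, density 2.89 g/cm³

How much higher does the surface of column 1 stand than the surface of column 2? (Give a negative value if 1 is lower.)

−0.346 km

For any compensation level in the mantle, the mantle terms cancel and isostasy reduces to e = (Σt_1 − Σt_2) − (Σ(ρt)_1 − Σ(ρt)_2) / ρ_m.
Σt_1 = 28.5857 km; Σt_2 = 35.67 km; Σ(ρt)_1 = 80.3768699; Σ(ρt)_2 = 103.0863 (in km·g/cm³).
e = (28.5857 − 35.67) − (80.3768699 − 103.0863) / 3.37 = −0.346 km.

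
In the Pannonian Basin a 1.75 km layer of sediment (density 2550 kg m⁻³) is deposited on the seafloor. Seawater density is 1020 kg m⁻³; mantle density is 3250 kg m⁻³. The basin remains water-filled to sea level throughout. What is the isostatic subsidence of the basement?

Submarine loading: the sediment displaces seawater, and the subsidence is in turn flooded, so s (ρ_m − ρ_w) = t (ρ_sed − ρ_w).
s = 1.75 km × (2550 − 1020) / (3250 − 1020) = 1.2 km.

1.2 km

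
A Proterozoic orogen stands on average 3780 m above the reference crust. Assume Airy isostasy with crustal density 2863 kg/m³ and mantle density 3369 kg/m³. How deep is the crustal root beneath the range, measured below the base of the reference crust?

21400 m

For local isostatic compensation: the weight of the topography is balanced by the buoyancy of the root, ρ_c h = (ρ_m − ρ_c) r.
r = h · ρ_c / (ρ_m − ρ_c) = 3780 m × 2863 / (3369 − 2863) = 21400 m.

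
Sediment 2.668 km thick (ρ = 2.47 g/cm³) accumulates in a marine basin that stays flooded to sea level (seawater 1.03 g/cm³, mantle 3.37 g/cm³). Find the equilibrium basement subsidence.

1.64 km

Submarine loading: the sediment displaces seawater, and the subsidence is in turn flooded, so s (ρ_m − ρ_w) = t (ρ_sed − ρ_w).
s = 2.668 km × (2.47 − 1.03) / (3.37 − 1.03) = 1.64 km.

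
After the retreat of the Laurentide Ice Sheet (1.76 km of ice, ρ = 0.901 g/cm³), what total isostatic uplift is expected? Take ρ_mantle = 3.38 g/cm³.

Removing the load lets mantle flow back in; uplift u satisfies ρ_ice t = ρ_m u.
u = t ρ_ice/ρ_m = 1.76 km × 0.901/3.38 = 0.469 km.

0.469 km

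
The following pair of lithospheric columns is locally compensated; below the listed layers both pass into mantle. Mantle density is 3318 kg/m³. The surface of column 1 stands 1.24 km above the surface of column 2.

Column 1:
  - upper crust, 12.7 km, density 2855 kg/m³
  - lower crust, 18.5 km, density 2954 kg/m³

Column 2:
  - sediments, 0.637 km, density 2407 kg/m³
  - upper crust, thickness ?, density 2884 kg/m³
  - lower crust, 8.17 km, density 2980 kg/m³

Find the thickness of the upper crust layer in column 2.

11.9 km

Take the compensation level at the base of the deeper column (depth z_c below the surface of column 1) and equate Σ ρ_i t_i down to z_c; mantle fills any gap and the z_c terms cancel.
Column 1: 12.7×2855 + 18.5×2954 + (z_c − 31.2)×3318
Column 2: 1.24×0 + 0.637×2407 + x×2884 + 8.17×2980 + (z_c − 1.24 − 8.807 − x)×3318
The z_c×3318 term appears on both sides and cancels. Collect the known terms of each column as K = Σ(ρt)_known − 3318 × (depth of known layers): K_1 = 90907.5 − 3318×31.2 = −12614.1; K_2 = 25879.859 − 3318×(1.24 + 8.807) = −7456.087.
Balance: K_1 = K_2 − x×(3318 − 2884), so x = (K_2 − K_1)/(3318 − 2884) = 5158.01/434 = 11.9 km.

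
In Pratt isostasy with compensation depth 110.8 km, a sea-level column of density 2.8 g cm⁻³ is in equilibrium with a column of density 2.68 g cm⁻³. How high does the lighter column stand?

4.96 km

ρ_ref D = ρ (D + h) → h = D (ρ_ref − ρ)/ρ.
h = 110.8 km × (2.8 − 2.68)/2.68 = 4.96 km.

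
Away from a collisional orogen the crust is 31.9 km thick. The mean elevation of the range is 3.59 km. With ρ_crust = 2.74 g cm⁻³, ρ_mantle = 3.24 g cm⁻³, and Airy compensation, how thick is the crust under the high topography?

Root depth r = h ρ_c / (ρ_m − ρ_c) = 3.59 km × 2.74 / 0.5 = 19.67 km.
Total thickness = T + h + r = 31.9 km + 3.59 km + 19.67 km = 55.2 km.

55.2 km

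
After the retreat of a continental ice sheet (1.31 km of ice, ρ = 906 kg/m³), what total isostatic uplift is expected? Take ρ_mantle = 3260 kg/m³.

0.364 km

Removing the load lets mantle flow back in; uplift u satisfies ρ_ice t = ρ_m u.
u = t ρ_ice/ρ_m = 1.31 km × 906/3260 = 0.364 km.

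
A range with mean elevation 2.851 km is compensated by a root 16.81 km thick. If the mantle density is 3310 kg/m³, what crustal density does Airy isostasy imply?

ρ_c h = (ρ_m − ρ_c) r → ρ_c (h + r) = ρ_m r → ρ_c = ρ_m r / (h + r).
ρ_c = 3310 × 16.81 km / (2.851 km + 16.81 km) = 2830 kg/m³.

2830 kg/m³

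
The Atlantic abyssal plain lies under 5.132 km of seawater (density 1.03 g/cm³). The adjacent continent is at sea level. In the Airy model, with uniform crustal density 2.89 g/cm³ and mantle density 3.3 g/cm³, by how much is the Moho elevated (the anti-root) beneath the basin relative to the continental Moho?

23.3 km

By Archimedes' principle applied to the lithosphere: replacing crust with seawater at the top is compensated by replacing crust with mantle at the base: d (ρ_c − ρ_w) = a (ρ_m − ρ_c).
a = d (ρ_c − ρ_w)/(ρ_m − ρ_c) = 5.132 km × 1.86/0.41 = 23.3 km.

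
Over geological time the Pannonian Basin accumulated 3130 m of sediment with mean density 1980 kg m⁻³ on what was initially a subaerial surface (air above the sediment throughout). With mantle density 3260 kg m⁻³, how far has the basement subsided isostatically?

Subaerial load: s = t ρ_sed / ρ_m = 3130 m × 1980/3260 = 1900 m.

1900 m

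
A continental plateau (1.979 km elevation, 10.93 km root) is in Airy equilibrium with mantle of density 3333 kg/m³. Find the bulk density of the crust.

2820 kg/m³

ρ_c h = (ρ_m − ρ_c) r → ρ_c (h + r) = ρ_m r → ρ_c = ρ_m r / (h + r).
ρ_c = 3333 × 10.93 km / (1.979 km + 10.93 km) = 2820 kg/m³.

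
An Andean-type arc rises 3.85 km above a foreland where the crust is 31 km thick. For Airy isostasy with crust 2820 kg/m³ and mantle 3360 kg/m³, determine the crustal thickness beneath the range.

55 km

Root depth r = h ρ_c / (ρ_m − ρ_c) = 3.85 km × 2820 / 540 = 20.11 km.
Total thickness = T + h + r = 31 km + 3.85 km + 20.11 km = 55 km.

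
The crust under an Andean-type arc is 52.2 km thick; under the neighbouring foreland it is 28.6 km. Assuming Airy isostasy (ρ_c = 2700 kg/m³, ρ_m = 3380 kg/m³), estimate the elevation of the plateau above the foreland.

4.75 km

Excess crust Δ = 52.2 km − 28.6 km = 23.6 km, split between elevation h and root r with h + r = Δ.
Airy balance ρ_c h = (ρ_m − ρ_c) r gives r = h ρ_c/(ρ_m − ρ_c), so h (1 + ρ_c/(ρ_m − ρ_c)) = Δ, i.e. h = Δ (ρ_m − ρ_c)/ρ_m.
h = 23.6 km × 680/3380 = 4.75 km.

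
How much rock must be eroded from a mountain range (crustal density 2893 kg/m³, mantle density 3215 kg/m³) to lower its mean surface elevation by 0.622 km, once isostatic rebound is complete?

Net drop Δ = e − u = e − e ρ_c/ρ_m = e (ρ_m − ρ_c)/ρ_m.
e = Δ ρ_m/(ρ_m − ρ_c) = 0.622 km × 3215/322 = 6.21 km.

6.21 km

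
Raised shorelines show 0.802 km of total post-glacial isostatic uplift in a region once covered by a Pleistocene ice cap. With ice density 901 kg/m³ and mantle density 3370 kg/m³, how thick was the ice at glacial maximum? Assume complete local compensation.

u = t ρ_ice/ρ_m → t = u ρ_m/ρ_ice = 0.802 km × 3370/901 = 3 km.

3 km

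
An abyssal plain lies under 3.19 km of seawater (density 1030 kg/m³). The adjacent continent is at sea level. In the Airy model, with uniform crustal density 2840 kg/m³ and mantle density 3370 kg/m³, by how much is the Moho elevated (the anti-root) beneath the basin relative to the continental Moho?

10.9 km

In Airy isostatic equilibrium: replacing crust with seawater at the top is compensated by replacing crust with mantle at the base: d (ρ_c − ρ_w) = a (ρ_m − ρ_c).
a = d (ρ_c − ρ_w)/(ρ_m − ρ_c) = 3.19 km × 1810/530 = 10.9 km.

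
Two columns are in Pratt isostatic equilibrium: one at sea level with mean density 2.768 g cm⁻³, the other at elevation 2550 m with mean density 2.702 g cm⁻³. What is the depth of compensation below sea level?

104000 m

ρ_ref D = ρ (D + h) → D (ρ_ref − ρ) = ρ h.
D = ρ h/(ρ_ref − ρ) = 2.702 × 2550 m/(2.768 − 2.702) = 104000 m.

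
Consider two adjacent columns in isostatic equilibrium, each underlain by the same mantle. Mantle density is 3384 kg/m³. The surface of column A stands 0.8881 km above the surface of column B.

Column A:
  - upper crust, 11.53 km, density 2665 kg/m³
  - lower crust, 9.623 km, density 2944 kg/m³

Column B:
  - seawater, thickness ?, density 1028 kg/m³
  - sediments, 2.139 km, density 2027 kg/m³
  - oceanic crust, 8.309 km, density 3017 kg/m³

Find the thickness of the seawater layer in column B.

Take the compensation level at the base of the deeper column (depth z_c below the surface of column A) and equate Σ ρ_i t_i down to z_c; mantle fills any gap and the z_c terms cancel.
Column A: 11.53×2665 + 9.623×2944 + (z_c − 21.153)×3384
Column B: 0.8881×0 + x×1028 + 2.139×2027 + 8.309×3017 + (z_c − 0.8881 − 10.448 − x)×3384
The z_c×3384 term appears on both sides and cancels. Collect the known terms of each column as K = Σ(ρt)_known − 3384 × (depth of known layers): K_A = 59057.562 − 3384×21.153 = −12524.19; K_B = 29404.006 − 3384×(0.8881 + 10.448) = −8957.3564.
Balance: K_A = K_B − x×(3384 − 1028), so x = (K_B − K_A)/(3384 − 1028) = 3566.83/2356 = 1.51 km.

1.51 km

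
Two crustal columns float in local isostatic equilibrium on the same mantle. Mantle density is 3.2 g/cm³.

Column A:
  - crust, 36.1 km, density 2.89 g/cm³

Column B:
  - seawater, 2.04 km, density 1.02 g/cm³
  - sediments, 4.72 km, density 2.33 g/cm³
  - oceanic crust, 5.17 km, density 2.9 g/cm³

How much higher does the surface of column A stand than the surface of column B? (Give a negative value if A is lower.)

For any compensation level in the mantle, the mantle terms cancel and isostasy reduces to e = (Σt_A − Σt_B) − (Σ(ρt)_A − Σ(ρt)_B) / ρ_m.
Σt_A = 36.1 km; Σt_B = 11.93 km; Σ(ρt)_A = 104.329; Σ(ρt)_B = 28.0714 (in km·g/cm³).
e = (36.1 − 11.93) − (104.329 − 28.0714) / 3.2 = 0.34 km.

0.34 km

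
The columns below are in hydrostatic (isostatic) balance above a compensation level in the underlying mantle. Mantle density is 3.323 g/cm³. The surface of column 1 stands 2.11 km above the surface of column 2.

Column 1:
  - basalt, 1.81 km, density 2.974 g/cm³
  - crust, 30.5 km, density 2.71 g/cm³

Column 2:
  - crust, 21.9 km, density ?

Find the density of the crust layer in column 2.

Take the compensation level at the base of the deeper column (depth z_c below the surface of column 1) and equate Σ ρ_i t_i down to z_c; mantle fills any gap and the z_c terms cancel.
Column 1: 1.81×2.974 + 30.5×2.71 + (z_c − 32.31)×3.323
Column 2: 2.11×0 + 21.9×ρ + (z_c − 2.11 − 21.9)×3.323
The z_c×3.323 term appears on both sides and cancels. Collect the known terms of each column as K = Σ(ρt)_known − 3.323 × (depth of known layers): K_1 = 88.03794 − 3.323×32.31 = −19.32819; K_2 = 0 − 3.323×(2.11 + 21.9) = −79.78523.
Balance: K_1 = K_2 + 21.9×ρ, so ρ = (K_1 − K_2)/21.9 = 60.457/21.9 = 2.76 g/cm³.

2.76 g/cm³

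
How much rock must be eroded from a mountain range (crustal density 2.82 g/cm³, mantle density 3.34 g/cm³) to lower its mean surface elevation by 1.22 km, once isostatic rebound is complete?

7.84 km

Net drop Δ = e − u = e − e ρ_c/ρ_m = e (ρ_m − ρ_c)/ρ_m.
e = Δ ρ_m/(ρ_m − ρ_c) = 1.22 km × 3.34/0.52 = 7.84 km.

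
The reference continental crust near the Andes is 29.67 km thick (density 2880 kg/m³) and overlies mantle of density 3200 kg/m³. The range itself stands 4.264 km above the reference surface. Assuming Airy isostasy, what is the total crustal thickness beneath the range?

72.3 km

Root depth r = h ρ_c / (ρ_m − ρ_c) = 4.264 km × 2880 / 320 = 38.38 km.
Total thickness = T + h + r = 29.67 km + 4.264 km + 38.38 km = 72.3 km.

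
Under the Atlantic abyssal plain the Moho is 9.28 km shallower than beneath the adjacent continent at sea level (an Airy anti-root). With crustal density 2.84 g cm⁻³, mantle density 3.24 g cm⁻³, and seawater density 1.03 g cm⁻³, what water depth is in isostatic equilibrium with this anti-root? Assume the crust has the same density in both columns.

2.05 km

Replacing a thickness d of crust by seawater at the top must be balanced by replacing crust with mantle at the base: d (ρ_c − ρ_w) = a (ρ_m − ρ_c).
d = a (ρ_m − ρ_c)/(ρ_c − ρ_w) = 9.28 km × 0.4/1.81 = 2.05 km.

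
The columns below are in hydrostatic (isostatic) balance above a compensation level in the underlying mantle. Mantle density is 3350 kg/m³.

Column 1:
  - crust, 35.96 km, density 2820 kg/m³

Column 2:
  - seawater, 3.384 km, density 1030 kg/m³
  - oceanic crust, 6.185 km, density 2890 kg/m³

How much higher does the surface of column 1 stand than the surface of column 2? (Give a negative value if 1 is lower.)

2.5 km

For any compensation level in the mantle, the mantle terms cancel and isostasy reduces to e = (Σt_1 − Σt_2) − (Σ(ρt)_1 − Σ(ρt)_2) / ρ_m.
Σt_1 = 35.96 km; Σt_2 = 9.569 km; Σ(ρt)_1 = 101407.2; Σ(ρt)_2 = 21360.17 (in km·kg/m³).
e = (35.96 − 9.569) − (101407.2 − 21360.17) / 3350 = 2.5 km.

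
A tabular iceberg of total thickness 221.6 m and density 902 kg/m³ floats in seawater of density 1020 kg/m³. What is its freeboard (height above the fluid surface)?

Floating equilibrium: submerged depth d = t ρ_obj/ρ_fluid = 221.6 m × 902/1020 = 196 m.
Freeboard = t − d = 221.6 m − 196 m = 25.6 m.

25.6 m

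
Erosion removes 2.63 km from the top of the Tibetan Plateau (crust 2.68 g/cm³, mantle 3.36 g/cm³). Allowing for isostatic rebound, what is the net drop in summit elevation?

0.532 km

Rebound u = e ρ_c/ρ_m = 2.63 km × 2.68/3.36 = 2.098 km.
Net surface drop = e − u = 2.63 km − 2.098 km = e (ρ_m − ρ_c)/ρ_m = 0.532 km.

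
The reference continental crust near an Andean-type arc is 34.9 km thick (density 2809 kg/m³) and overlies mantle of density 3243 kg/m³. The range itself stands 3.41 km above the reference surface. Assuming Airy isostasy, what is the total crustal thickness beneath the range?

60.4 km

Root depth r = h ρ_c / (ρ_m − ρ_c) = 3.41 km × 2809 / 434 = 22.07 km.
Total thickness = T + h + r = 34.9 km + 3.41 km + 22.07 km = 60.4 km.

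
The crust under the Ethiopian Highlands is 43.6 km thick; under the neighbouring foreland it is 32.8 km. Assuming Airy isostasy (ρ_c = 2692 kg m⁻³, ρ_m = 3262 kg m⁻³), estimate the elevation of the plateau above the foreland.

Excess crust Δ = 43.6 km − 32.8 km = 10.8 km, split between elevation h and root r with h + r = Δ.
Airy balance ρ_c h = (ρ_m − ρ_c) r gives r = h ρ_c/(ρ_m − ρ_c), so h (1 + ρ_c/(ρ_m − ρ_c)) = Δ, i.e. h = Δ (ρ_m − ρ_c)/ρ_m.
h = 10.8 km × 570/3262 = 1.89 km.

1.89 km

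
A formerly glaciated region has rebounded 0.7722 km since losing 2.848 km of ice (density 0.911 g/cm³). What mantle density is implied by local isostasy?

ρ_m = ρ_ice t / u = 0.911 × 2.848 km/0.7722 km = 3.36 g/cm³.

3.36 g/cm³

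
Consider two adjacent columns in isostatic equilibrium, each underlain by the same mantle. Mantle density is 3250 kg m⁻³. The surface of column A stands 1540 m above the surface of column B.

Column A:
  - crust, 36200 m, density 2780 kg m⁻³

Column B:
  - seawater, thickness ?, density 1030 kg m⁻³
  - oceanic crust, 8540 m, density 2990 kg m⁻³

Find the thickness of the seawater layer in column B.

Take the compensation level at the base of the deeper column (depth z_c below the surface of column A) and equate Σ ρ_i t_i down to z_c; mantle fills any gap and the z_c terms cancel.
Column A: 36200×2780 + (z_c − 36200)×3250
Column B: 1540×0 + x×1030 + 8540×2990 + (z_c − 1540 − 8540 − x)×3250
The z_c×3250 term appears on both sides and cancels. Collect the known terms of each column as K = Σ(ρt)_known − 3250 × (depth of known layers): K_A = 100636000 − 3250×36200 = −17014000; K_B = 25534600 − 3250×(1540 + 8540) = −7225400.
Balance: K_A = K_B − x×(3250 − 1030), so x = (K_B − K_A)/(3250 − 1030) = 9788600/2220 = 4410 m.

4410 m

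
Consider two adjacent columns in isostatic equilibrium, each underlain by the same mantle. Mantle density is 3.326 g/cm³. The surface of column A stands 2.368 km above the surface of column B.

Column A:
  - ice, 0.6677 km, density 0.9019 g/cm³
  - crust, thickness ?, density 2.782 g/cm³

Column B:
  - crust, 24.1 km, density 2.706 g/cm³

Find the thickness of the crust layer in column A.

39 km

Take the compensation level at the base of the deeper column (depth z_c below the surface of column A) and equate Σ ρ_i t_i down to z_c; mantle fills any gap and the z_c terms cancel.
Column A: 0.6677×0.9019 + x×2.782 + (z_c − 0.6677 − x)×3.326
Column B: 2.368×0 + 24.1×2.706 + (z_c − 2.368 − 24.1)×3.326
The z_c×3.326 term appears on both sides and cancels. Collect the known terms of each column as K = Σ(ρt)_known − 3.326 × (depth of known layers): K_A = 0.60219863 − 3.326×0.6677 = −1.61857157; K_B = 65.2146 − 3.326×(2.368 + 24.1) = −22.817968.
Balance: K_A − x×(3.326 − 2.782) = K_B, so x = (K_A − K_B)/(3.326 − 2.782) = 21.1994/0.544 = 39 km.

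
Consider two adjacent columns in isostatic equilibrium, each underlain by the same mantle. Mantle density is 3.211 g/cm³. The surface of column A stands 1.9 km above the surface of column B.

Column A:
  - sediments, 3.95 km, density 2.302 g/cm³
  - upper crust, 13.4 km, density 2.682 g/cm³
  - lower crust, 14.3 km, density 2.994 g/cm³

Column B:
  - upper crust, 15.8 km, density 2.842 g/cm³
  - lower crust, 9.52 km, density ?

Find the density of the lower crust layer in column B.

3.02 g/cm³

Take the compensation level at the base of the deeper column (depth z_c below the surface of column A) and equate Σ ρ_i t_i down to z_c; mantle fills any gap and the z_c terms cancel.
Column A: 3.95×2.302 + 13.4×2.682 + 14.3×2.994 + (z_c − 31.65)×3.211
Column B: 1.9×0 + 15.8×2.842 + 9.52×ρ + (z_c − 1.9 − 25.32)×3.211
The z_c×3.211 term appears on both sides and cancels. Collect the known terms of each column as K = Σ(ρt)_known − 3.211 × (depth of known layers): K_A = 87.8459 − 3.211×31.65 = −13.78225; K_B = 44.9036 − 3.211×(1.9 + 25.32) = −42.49982.
Balance: K_A = K_B + 9.52×ρ, so ρ = (K_A − K_B)/9.52 = 28.7176/9.52 = 3.02 g/cm³.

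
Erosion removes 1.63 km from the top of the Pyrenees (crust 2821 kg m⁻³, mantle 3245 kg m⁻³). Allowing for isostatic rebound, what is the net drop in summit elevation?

Rebound u = e ρ_c/ρ_m = 1.63 km × 2821/3245 = 1.417 km.
Net surface drop = e − u = 1.63 km − 1.417 km = e (ρ_m − ρ_c)/ρ_m = 0.213 km.

0.213 km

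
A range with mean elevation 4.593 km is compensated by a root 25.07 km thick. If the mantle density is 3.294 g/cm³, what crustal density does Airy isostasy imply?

ρ_c h = (ρ_m − ρ_c) r → ρ_c (h + r) = ρ_m r → ρ_c = ρ_m r / (h + r).
ρ_c = 3.294 × 25.07 km / (4.593 km + 25.07 km) = 2.78 g/cm³.

2.78 g/cm³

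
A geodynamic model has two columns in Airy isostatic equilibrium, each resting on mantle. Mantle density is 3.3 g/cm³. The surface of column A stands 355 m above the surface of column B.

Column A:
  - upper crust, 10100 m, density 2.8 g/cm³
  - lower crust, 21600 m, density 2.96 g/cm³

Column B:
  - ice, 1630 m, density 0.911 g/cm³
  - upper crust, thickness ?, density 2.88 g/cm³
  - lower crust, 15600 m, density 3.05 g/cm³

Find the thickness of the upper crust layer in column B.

8160 m

Take the compensation level at the base of the deeper column (depth z_c below the surface of column A) and equate Σ ρ_i t_i down to z_c; mantle fills any gap and the z_c terms cancel.
Column A: 10100×2.8 + 21600×2.96 + (z_c − 31700)×3.3
Column B: 355×0 + 1630×0.911 + x×2.88 + 15600×3.05 + (z_c − 355 − 17230 − x)×3.3
The z_c×3.3 term appears on both sides and cancels. Collect the known terms of each column as K = Σ(ρt)_known − 3.3 × (depth of known layers): K_A = 92216 − 3.3×31700 = −12394; K_B = 49064.93 − 3.3×(355 + 17230) = −8965.57.
Balance: K_A = K_B − x×(3.3 − 2.88), so x = (K_B − K_A)/(3.3 − 2.88) = 3428.43/0.42 = 8160 m.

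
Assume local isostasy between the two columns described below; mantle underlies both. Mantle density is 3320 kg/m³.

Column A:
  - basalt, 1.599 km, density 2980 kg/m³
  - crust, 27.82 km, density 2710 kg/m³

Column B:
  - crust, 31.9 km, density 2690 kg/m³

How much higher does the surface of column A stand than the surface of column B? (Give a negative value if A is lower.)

−0.778 km

For any compensation level in the mantle, the mantle terms cancel and isostasy reduces to e = (Σt_A − Σt_B) − (Σ(ρt)_A − Σ(ρt)_B) / ρ_m.
Σt_A = 29.419 km; Σt_B = 31.9 km; Σ(ρt)_A = 80157.22; Σ(ρt)_B = 85811 (in km·kg/m³).
e = (29.419 − 31.9) − (80157.22 − 85811) / 3320 = −0.778 km.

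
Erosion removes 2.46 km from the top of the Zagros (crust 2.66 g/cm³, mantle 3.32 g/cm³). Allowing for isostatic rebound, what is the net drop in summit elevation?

0.489 km

Rebound u = e ρ_c/ρ_m = 2.46 km × 2.66/3.32 = 1.971 km.
Net surface drop = e − u = 2.46 km − 1.971 km = e (ρ_m − ρ_c)/ρ_m = 0.489 km.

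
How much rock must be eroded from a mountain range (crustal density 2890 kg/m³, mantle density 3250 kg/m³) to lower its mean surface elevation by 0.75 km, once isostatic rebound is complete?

Net drop Δ = e − u = e − e ρ_c/ρ_m = e (ρ_m − ρ_c)/ρ_m.
e = Δ ρ_m/(ρ_m − ρ_c) = 0.75 km × 3250/360 = 6.77 km.

6.77 km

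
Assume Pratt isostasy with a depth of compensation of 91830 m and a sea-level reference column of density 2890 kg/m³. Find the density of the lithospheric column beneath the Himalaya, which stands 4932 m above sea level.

Pratt balance: ρ_ref D = ρ (D + h).
ρ = ρ_ref D/(D + h) = 2890 × 91830 m/(91830 m + 4932 m) = 2740 kg/m³.

2740 kg/m³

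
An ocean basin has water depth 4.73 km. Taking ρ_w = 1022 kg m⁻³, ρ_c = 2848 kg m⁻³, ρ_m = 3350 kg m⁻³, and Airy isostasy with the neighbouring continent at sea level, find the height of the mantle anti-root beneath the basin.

Isostatic balance requires: replacing crust with seawater at the top is compensated by replacing crust with mantle at the base: d (ρ_c − ρ_w) = a (ρ_m − ρ_c).
a = d (ρ_c − ρ_w)/(ρ_m − ρ_c) = 4.73 km × 1826/502 = 17.2 km.

17.2 km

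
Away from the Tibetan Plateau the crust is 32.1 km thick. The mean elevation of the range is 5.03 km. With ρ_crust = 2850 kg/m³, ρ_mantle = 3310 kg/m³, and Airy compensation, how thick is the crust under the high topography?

68.3 km

Root depth r = h ρ_c / (ρ_m − ρ_c) = 5.03 km × 2850 / 460 = 31.16 km.
Total thickness = T + h + r = 32.1 km + 5.03 km + 31.16 km = 68.3 km.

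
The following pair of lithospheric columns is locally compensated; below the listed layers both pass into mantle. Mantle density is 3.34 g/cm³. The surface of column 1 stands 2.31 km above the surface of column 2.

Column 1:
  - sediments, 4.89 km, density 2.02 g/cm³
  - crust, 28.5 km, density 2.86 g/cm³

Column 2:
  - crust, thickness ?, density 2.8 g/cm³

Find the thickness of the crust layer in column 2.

23 km

Take the compensation level at the base of the deeper column (depth z_c below the surface of column 1) and equate Σ ρ_i t_i down to z_c; mantle fills any gap and the z_c terms cancel.
Column 1: 4.89×2.02 + 28.5×2.86 + (z_c − 33.39)×3.34
Column 2: 2.31×0 + x×2.8 + (z_c − 2.31 − 0 − x)×3.34
The z_c×3.34 term appears on both sides and cancels. Collect the known terms of each column as K = Σ(ρt)_known − 3.34 × (depth of known layers): K_1 = 91.3878 − 3.34×33.39 = −20.1348; K_2 = 0 − 3.34×(2.31 + 0) = −7.7154.
Balance: K_1 = K_2 − x×(3.34 − 2.8), so x = (K_2 − K_1)/(3.34 − 2.8) = 12.4194/0.54 = 23 km.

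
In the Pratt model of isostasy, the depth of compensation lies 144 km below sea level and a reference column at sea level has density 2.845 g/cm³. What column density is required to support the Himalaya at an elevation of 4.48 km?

Pratt balance: ρ_ref D = ρ (D + h).
ρ = ρ_ref D/(D + h) = 2.845 × 144 km/(144 km + 4.48 km) = 2.76 g/cm³.

2.76 g/cm³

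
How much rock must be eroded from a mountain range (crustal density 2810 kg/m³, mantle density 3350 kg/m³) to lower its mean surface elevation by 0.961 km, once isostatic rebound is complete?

Net drop Δ = e − u = e − e ρ_c/ρ_m = e (ρ_m − ρ_c)/ρ_m.
e = Δ ρ_m/(ρ_m − ρ_c) = 0.961 km × 3350/540 = 5.96 km.

5.96 km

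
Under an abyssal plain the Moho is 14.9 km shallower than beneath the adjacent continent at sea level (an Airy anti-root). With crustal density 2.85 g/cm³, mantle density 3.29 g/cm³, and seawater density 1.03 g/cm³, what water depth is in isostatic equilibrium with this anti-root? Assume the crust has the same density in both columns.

3.6 km

Replacing a thickness d of crust by seawater at the top must be balanced by replacing crust with mantle at the base: d (ρ_c − ρ_w) = a (ρ_m − ρ_c).
d = a (ρ_m − ρ_c)/(ρ_c − ρ_w) = 14.9 km × 0.44/1.82 = 3.6 km.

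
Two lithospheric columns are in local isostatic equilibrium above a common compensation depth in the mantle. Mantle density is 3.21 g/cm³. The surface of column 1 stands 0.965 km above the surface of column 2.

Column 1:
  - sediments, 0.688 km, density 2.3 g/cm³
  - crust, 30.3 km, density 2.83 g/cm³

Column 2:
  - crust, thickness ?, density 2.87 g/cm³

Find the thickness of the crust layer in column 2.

26.6 km

Take the compensation level at the base of the deeper column (depth z_c below the surface of column 1) and equate Σ ρ_i t_i down to z_c; mantle fills any gap and the z_c terms cancel.
Column 1: 0.688×2.3 + 30.3×2.83 + (z_c − 30.988)×3.21
Column 2: 0.965×0 + x×2.87 + (z_c − 0.965 − 0 − x)×3.21
The z_c×3.21 term appears on both sides and cancels. Collect the known terms of each column as K = Σ(ρt)_known − 3.21 × (depth of known layers): K_1 = 87.3314 − 3.21×30.988 = −12.14008; K_2 = 0 − 3.21×(0.965 + 0) = −3.09765.
Balance: K_1 = K_2 − x×(3.21 − 2.87), so x = (K_2 − K_1)/(3.21 − 2.87) = 9.04243/0.34 = 26.6 km.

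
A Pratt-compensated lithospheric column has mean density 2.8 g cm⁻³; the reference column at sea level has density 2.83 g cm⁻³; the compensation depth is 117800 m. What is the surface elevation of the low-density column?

ρ_ref D = ρ (D + h) → h = D (ρ_ref − ρ)/ρ.
h = 117800 m × (2.83 − 2.8)/2.8 = 1260 m.

1260 m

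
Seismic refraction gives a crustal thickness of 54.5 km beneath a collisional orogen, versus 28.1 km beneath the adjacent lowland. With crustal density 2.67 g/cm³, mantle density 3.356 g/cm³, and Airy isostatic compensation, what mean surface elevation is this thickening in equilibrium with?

Excess crust Δ = 54.5 km − 28.1 km = 26.4 km, split between elevation h and root r with h + r = Δ.
Airy balance ρ_c h = (ρ_m − ρ_c) r gives r = h ρ_c/(ρ_m − ρ_c), so h (1 + ρ_c/(ρ_m − ρ_c)) = Δ, i.e. h = Δ (ρ_m − ρ_c)/ρ_m.
h = 26.4 km × 0.686/3.356 = 5.4 km.

5.4 km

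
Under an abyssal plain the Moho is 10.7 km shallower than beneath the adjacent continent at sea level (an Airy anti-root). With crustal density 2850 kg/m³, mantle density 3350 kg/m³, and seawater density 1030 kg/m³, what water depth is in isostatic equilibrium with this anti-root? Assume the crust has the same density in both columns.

2.94 km

Replacing a thickness d of crust by seawater at the top must be balanced by replacing crust with mantle at the base: d (ρ_c − ρ_w) = a (ρ_m − ρ_c).
d = a (ρ_m − ρ_c)/(ρ_c − ρ_w) = 10.7 km × 500/1820 = 2.94 km.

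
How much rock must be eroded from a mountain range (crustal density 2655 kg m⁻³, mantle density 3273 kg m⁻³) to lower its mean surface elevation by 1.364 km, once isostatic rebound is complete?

7.22 km

Net drop Δ = e − u = e − e ρ_c/ρ_m = e (ρ_m − ρ_c)/ρ_m.
e = Δ ρ_m/(ρ_m − ρ_c) = 1.364 km × 3273/618 = 7.22 km.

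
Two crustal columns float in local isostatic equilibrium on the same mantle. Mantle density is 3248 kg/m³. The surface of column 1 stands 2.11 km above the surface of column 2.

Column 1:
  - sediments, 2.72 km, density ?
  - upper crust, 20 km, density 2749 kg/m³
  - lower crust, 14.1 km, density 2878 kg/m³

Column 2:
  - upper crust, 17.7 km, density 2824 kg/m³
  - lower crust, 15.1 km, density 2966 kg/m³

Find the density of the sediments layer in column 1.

1990 kg/m³

Take the compensation level at the base of the deeper column (depth z_c below the surface of column 1) and equate Σ ρ_i t_i down to z_c; mantle fills any gap and the z_c terms cancel.
Column 1: 2.72×ρ + 20×2749 + 14.1×2878 + (z_c − 36.82)×3248
Column 2: 2.11×0 + 17.7×2824 + 15.1×2966 + (z_c − 2.11 − 32.8)×3248
The z_c×3248 term appears on both sides and cancels. Collect the known terms of each column as K = Σ(ρt)_known − 3248 × (depth of known layers): K_1 = 95559.8 − 3248×36.82 = −24031.56; K_2 = 94771.4 − 3248×(2.11 + 32.8) = −18616.28.
Balance: K_1 + 2.72×ρ = K_2, so ρ = (K_2 − K_1)/2.72 = 5415.28/2.72 = 1990 kg/m³.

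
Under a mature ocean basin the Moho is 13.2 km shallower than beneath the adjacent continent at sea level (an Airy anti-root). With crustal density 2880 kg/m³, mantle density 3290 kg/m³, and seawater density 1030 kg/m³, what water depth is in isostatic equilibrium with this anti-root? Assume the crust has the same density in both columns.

Replacing a thickness d of crust by seawater at the top must be balanced by replacing crust with mantle at the base: d (ρ_c − ρ_w) = a (ρ_m − ρ_c).
d = a (ρ_m − ρ_c)/(ρ_c − ρ_w) = 13.2 km × 410/1850 = 2.93 km.

2.93 km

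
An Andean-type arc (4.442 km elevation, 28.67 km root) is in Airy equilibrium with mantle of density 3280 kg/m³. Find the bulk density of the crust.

ρ_c h = (ρ_m − ρ_c) r → ρ_c (h + r) = ρ_m r → ρ_c = ρ_m r / (h + r).
ρ_c = 3280 × 28.67 km / (4.442 km + 28.67 km) = 2840 kg/m³.

2840 kg/m³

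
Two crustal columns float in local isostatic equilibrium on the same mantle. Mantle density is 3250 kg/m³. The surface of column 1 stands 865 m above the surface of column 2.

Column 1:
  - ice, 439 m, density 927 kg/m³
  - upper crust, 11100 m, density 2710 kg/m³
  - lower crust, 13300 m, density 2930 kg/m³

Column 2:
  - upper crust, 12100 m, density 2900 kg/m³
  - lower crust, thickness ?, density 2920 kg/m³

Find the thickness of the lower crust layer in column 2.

Take the compensation level at the base of the deeper column (depth z_c below the surface of column 1) and equate Σ ρ_i t_i down to z_c; mantle fills any gap and the z_c terms cancel.
Column 1: 439×927 + 11100×2710 + 13300×2930 + (z_c − 24839)×3250
Column 2: 865×0 + 12100×2900 + x×2920 + (z_c − 865 − 12100 − x)×3250
The z_c×3250 term appears on both sides and cancels. Collect the known terms of each column as K = Σ(ρt)_known − 3250 × (depth of known layers): K_1 = 69456953 − 3250×24839 = −11269797; K_2 = 35090000 − 3250×(865 + 12100) = −7046250.
Balance: K_1 = K_2 − x×(3250 − 2920), so x = (K_2 − K_1)/(3250 − 2920) = 4223550/330 = 12800 m.

12800 m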